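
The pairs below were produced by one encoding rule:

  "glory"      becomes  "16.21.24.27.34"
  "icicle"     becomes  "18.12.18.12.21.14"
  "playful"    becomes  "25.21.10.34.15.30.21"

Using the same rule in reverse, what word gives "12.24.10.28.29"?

The number is (letter's place in the alphabet, a=1) + 9.
Reversing it on 12.24.10.28.29: 12→(12−9)÷1=3=c, 24→(24−9)÷1=15=o, 10→(10−9)÷1=1=a, 28→(28−9)÷1=19=s, 29→(29−9)÷1=20=t.

coast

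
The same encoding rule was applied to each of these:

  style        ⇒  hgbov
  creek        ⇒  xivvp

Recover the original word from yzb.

bay

Each pair mirrors across the alphabet (s↔h, t↔g, y↔b): positions sum to 25. Each letter is replaced by its mirror in the alphabet: a↔z, b↔y, c↔x, and so on (the Atbash cipher).
Reversing it on yzb: y↔b, z↔a, b↔y.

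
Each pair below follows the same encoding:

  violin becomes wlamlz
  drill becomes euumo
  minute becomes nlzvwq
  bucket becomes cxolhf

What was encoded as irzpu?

Shifts by position in violin: pos 0: v→w (+1), pos 1: i→l (+3), pos 2: o→a (+12), pos 3: l→m (+1), pos 4: i→l (+3), pos 5: n→z (+12) — repeating every 3. The shifts repeat in a cycle of length 3: positions 0,1,… shift by +1, +3, +12, then the pattern repeats.
Undoing it on irzpu: i−1=h, r−3=o, z−12=n, p−1=o, u−3=r.

honor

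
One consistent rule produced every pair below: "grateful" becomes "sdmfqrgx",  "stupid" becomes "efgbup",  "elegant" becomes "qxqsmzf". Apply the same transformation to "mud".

Each letter is shifted forward by 12 in the alphabet (a Caesar shift of +12).
For mud: m+12=y, u+12=g, d+12=p.

ygp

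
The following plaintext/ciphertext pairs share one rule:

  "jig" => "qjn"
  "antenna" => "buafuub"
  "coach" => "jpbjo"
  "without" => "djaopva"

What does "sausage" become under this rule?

zbvzbnf

Two shifts are in play — +1 for a/e/i/o/u, +7 for every other letter.
On sausage: s(cons)+7=z, a(vowel)+1=b, u(vowel)+1=v, s(cons)+7=z, a(vowel)+1=b, g(cons)+7=n, e(vowel)+1=f.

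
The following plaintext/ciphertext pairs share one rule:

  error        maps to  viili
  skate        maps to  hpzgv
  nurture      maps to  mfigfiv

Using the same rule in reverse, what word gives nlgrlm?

Each pair mirrors across the alphabet (e↔v, r↔i, r↔i): positions sum to 25. Each letter is replaced by its mirror in the alphabet: a↔z, b↔y, c↔x, and so on (the Atbash cipher).
Reversing it on nlgrlm: n↔m, l↔o, g↔t, r↔i, l↔o, m↔n.

motion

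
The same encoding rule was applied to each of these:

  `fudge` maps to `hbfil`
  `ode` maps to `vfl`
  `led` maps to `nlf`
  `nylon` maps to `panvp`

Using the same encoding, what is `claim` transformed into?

enhpo

The shift depends on letter class: consonant f→h is +2, but vowel u→b is +7. The rule splits by letter class: vowels +7, consonants +2.
For claim: c(cons)+2=e, l(cons)+2=n, a(vowel)+7=h, i(vowel)+7=p, m(cons)+2=o.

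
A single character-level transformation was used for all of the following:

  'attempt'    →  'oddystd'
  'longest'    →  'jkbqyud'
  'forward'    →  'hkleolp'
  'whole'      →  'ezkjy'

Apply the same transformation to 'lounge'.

jkmbqy

a(0)→o(14) and t(19)→d(3) fit y≡9x+14 (mod 26); the inverse of 9 mod 26 is 3. Treating letters as 0–25, the rule is x ↦ 9x + 14 (mod 26).
On lounge: l(11)→9·11+14≡9=j; o(14)→9·14+14≡10=k; u(20)→9·20+14≡12=m; n(13)→9·13+14≡1=b; g(6)→9·6+14≡16=q; e(4)→9·4+14≡24=y (all mod 26).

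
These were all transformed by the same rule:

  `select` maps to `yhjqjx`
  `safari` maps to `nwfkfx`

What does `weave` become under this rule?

The output letters match the input read backwards, each shifted +5: select reversed is tceles. The word is reversed, then every letter is shifted forward by 5.
For weave: reverse → evaew; then shift: e+5=j, v+5=a, a+5=f, e+5=j, w+5=b.

jafjb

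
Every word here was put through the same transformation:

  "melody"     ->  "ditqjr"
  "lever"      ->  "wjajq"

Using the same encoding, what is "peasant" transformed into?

The output letters match the input read backwards, each shifted +5: melody reversed is ydolem. Two steps: reverse the string, then apply a Caesar shift of +5.
On peasant: reverse → tnasaep; then shift: t+5=y, n+5=s, a+5=f, s+5=x, a+5=f, e+5=j, p+5=u.

ysfxfju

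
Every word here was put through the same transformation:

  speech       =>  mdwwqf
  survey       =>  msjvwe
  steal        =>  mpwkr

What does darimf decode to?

polish

Treating letters as 0–25, the rule is x ↦ 3x + 10 (mod 26).
Decoding darimf: d(3)→9·(3−10)≡15=p; a(0)→9·(0−10)≡14=o; r(17)→9·(17−10)≡11=l; i(8)→9·(8−10)≡8=i; m(12)→9·(12−10)≡18=s; f(5)→9·(5−10)≡7=h (all mod 26).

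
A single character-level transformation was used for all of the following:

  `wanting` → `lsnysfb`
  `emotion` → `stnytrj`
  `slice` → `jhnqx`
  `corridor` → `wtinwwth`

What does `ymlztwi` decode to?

The output letters match the input read backwards, each shifted +5: wanting reversed is gnitnaw. Read the word backwards and shift each letter +5.
Undoing it on ymlztwi: shift back: y−5=t, m−5=h, l−5=g, z−5=u, t−5=o, w−5=r, i−5=d → thguord; then reverse → drought.

drought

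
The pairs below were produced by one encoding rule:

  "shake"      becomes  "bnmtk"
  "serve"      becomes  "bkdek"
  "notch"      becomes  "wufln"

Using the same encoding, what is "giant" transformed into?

A repeating key of period 3 is used — shifts +9, +6, +12 over and over.
On giant: g+9=p, i+6=o, a+12=m, n+9=w, t+6=z.

pomwz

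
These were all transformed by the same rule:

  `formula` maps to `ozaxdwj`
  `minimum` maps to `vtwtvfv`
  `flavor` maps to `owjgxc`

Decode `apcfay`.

return

The shifts repeat in a cycle of length 2: positions 0,1,… shift by +9, +11, then the pattern repeats.
Reversing it on apcfay: a−9=r, p−11=e, c−9=t, f−11=u, a−9=r, y−11=n.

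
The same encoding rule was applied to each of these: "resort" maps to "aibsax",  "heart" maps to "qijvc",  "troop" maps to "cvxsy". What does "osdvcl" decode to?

Shifts by position in resort: pos 0: r→a (+9), pos 1: e→i (+4), pos 2: s→b (+9), pos 3: o→s (+4) — repeating every 2. The shifts repeat in a cycle of length 2: positions 0,1,… shift by +9, +4, then the pattern repeats.
Undoing it on osdvcl: o−9=f, s−4=o, d−9=u, v−4=r, c−9=t, l−4=h.

fourth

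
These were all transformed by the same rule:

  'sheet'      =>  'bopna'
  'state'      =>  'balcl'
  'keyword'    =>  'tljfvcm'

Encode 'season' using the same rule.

bllbvy

The shifts repeat in a cycle of length 3: positions 0,1,… shift by +9, +7, +11, then the pattern repeats.
For season: s+9=b, e+7=l, a+11=l, s+9=b, o+7=v, n+11=y.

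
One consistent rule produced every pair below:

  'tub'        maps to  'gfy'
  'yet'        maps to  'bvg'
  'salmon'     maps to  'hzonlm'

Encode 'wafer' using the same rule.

dzuvi

Letters are reflected about the middle of the alphabet (position → 25−position): Atbash.
On wafer: w↔d, a↔z, f↔u, e↔v, r↔i.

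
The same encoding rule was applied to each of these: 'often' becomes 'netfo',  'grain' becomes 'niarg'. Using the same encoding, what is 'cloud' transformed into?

duolc

It's just the letters in reverse order.
On cloud: reverse → duolc.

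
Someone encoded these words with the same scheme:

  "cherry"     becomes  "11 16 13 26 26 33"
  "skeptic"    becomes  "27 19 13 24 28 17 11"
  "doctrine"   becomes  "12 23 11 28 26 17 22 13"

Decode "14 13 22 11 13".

c is letter #3 and maps to 11: an offset of 8. Each letter is replaced by its alphabet position (a=1..z=26) + 8.
Reversing it on 14 13 22 11 13: 14→(14−8)÷1=6=f, 13→(13−8)÷1=5=e, 22→(22−8)÷1=14=n, 11→(11−8)÷1=3=c, 13→(13−8)÷1=5=e.

fence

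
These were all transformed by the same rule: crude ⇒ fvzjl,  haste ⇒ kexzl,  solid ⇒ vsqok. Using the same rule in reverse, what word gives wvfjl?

trade

In crude: c→f is +3, r→v is +4, u→z is +5, d→j is +6 — the shift increases by 1 each position. Letter i (0-indexed) is shifted by i+3, so successive shifts are 3, 4, 5, ….
Undoing it on wvfjl: w−3=t, v−4=r, f−5=a, j−6=d, l−7=e.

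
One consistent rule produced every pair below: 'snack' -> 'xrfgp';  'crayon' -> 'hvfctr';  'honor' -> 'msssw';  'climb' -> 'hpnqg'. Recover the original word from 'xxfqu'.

Shifts by position in snack: pos 0: s→x (+5), pos 1: n→r (+4), pos 2: a→f (+5), pos 3: c→g (+4) — repeating every 2. It's a Vigenère-style cipher with numeric key [5,4]: position i shifts by key[i mod 2].
Decoding xxfqu: x−5=s, x−4=t, f−5=a, q−4=m, u−5=p.

stamp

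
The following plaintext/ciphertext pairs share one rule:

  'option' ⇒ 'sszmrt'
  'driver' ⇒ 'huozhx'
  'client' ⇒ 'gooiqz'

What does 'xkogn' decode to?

thick

The shifts repeat in a cycle of length 3: positions 0,1,… shift by +4, +3, +6, then the pattern repeats.
Reversing it on xkogn: x−4=t, k−3=h, o−6=i, g−4=c, n−3=k.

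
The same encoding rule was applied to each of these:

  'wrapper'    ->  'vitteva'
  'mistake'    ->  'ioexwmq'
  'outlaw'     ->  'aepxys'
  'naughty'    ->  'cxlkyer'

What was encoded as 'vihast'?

powder

The output letters match the input read backwards, each shifted +4: wrapper reversed is repparw. The word is reversed, then every letter is shifted forward by 4.
Decoding vihast: shift back: v−4=r, i−4=e, h−4=d, a−4=w, s−4=o, t−4=p → redwop; then reverse → powder.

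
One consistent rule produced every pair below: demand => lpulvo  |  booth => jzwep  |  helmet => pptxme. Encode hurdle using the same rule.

pfzotp

A repeating key of period 2 is used — shifts +8, +11 over and over.
Applying it to hurdle: h+8=p, u+11=f, r+8=z, d+11=o, l+8=t, e+11=p.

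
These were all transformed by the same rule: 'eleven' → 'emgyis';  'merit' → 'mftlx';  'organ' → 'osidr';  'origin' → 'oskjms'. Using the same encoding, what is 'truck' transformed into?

Letter i (0-indexed) is shifted by i+0, so successive shifts are 0, 1, 2, ….
Applying it to truck: t+0=t, r+1=s, u+2=w, c+3=f, k+4=o.

tswfo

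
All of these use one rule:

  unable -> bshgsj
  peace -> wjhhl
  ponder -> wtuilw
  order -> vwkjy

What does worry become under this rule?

dtywf

Shifts by position in unable: pos 0: u→b (+7), pos 1: n→s (+5), pos 2: a→h (+7), pos 3: b→g (+5) — repeating every 2. It's a Vigenère-style cipher with numeric key [7,5]: position i shifts by key[i mod 2].
Applying it to worry: w+7=d, o+5=t, r+7=y, r+5=w, y+7=f.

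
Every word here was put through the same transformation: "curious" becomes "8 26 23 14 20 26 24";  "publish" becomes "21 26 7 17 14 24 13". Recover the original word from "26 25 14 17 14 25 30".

c is letter #3 and maps to 8: an offset of 5. Letters become their 1-based position plus 5 (so a→6, b→7, …).
Reversing it on 26 25 14 17 14 25 30: 26→(26−5)÷1=21=u, 25→(25−5)÷1=20=t, 14→(14−5)÷1=9=i, 17→(17−5)÷1=12=l, 14→(14−5)÷1=9=i, 25→(25−5)÷1=20=t, 30→(30−5)÷1=25=y.

utility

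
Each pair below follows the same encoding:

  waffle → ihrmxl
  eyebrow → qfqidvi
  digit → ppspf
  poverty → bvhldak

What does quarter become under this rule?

Shifts by position in waffle: pos 0: w→i (+12), pos 1: a→h (+7), pos 2: f→r (+12), pos 3: f→m (+7) — repeating every 2. A repeating key of period 2 is used — shifts +12, +7 over and over.
On quarter: q+12=c, u+7=b, a+12=m, r+7=y, t+12=f, e+7=l, r+12=d.

cbmyfld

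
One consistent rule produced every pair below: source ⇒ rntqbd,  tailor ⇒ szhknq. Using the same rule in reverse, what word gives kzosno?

laptop

Compare letters: s→r is +25, o→n is +25, u→t is +25 — a constant shift. This is a Caesar cipher with shift 25.
Reversing it on kzosno: k−25=l, z−25=a, o−25=p, s−25=t, n−25=o, o−25=p.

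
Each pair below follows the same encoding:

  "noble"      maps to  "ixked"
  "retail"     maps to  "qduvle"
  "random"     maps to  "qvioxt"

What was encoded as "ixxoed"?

noodle

n(13)→i(8) and o(14)→x(23) fit y≡15x+21 (mod 26); the inverse of 15 mod 26 is 7. This is an affine cipher: with a=0,…,z=25, each position x becomes (15x+21) mod 26.
Reversing it on ixxoed: i(8)→7·(8−21)≡13=n; x(23)→7·(23−21)≡14=o; x(23)→7·(23−21)≡14=o; o(14)→7·(14−21)≡3=d; e(4)→7·(4−21)≡11=l; d(3)→7·(3−21)≡4=e (all mod 26).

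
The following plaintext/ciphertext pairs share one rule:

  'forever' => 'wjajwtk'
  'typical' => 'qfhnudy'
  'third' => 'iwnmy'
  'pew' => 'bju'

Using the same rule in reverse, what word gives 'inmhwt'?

The output letters match the input read backwards, each shifted +5: forever reversed is reverof. Read the word backwards and shift each letter +5.
Decoding inmhwt: shift back: i−5=d, n−5=i, m−5=h, h−5=c, w−5=r, t−5=o → dihcro; then reverse → orchid.

orchid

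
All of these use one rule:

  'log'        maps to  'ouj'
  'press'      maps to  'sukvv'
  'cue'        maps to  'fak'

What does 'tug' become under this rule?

waj

The shift depends on letter class: consonant l→o is +3, but vowel o→u is +6. Two shifts are in play — +6 for a/e/i/o/u, +3 for every other letter.
Applying it to tug: t(cons)+3=w, u(vowel)+6=a, g(cons)+3=j.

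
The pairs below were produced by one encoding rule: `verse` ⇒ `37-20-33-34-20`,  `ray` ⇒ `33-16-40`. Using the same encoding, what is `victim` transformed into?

v is letter #22 and maps to 37: an offset of 15. Each letter is replaced by its alphabet position (a=1..z=26) + 15.
Applying it to victim: v=22→37, i=9→24, c=3→18, t=20→35, i=9→24, m=13→28.

37-24-18-35-24-28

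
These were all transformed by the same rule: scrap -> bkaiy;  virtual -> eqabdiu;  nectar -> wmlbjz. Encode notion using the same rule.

Shifts by position in scrap: pos 0: s→b (+9), pos 1: c→k (+8), pos 2: r→a (+9), pos 3: a→i (+8) — repeating every 2. It's a Vigenère-style cipher with numeric key [9,8]: position i shifts by key[i mod 2].
For notion: n+9=w, o+8=w, t+9=c, i+8=q, o+9=x, n+8=v.

wwcqxv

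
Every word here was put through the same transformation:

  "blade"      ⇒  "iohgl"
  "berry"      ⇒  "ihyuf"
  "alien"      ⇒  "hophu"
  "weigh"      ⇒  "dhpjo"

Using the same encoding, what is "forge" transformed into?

Shifts by position in blade: pos 0: b→i (+7), pos 1: l→o (+3), pos 2: a→h (+7), pos 3: d→g (+3) — repeating every 2. It's a Vigenère-style cipher with numeric key [7,3]: position i shifts by key[i mod 2].
For forge: f+7=m, o+3=r, r+7=y, g+3=j, e+7=l.

mryjl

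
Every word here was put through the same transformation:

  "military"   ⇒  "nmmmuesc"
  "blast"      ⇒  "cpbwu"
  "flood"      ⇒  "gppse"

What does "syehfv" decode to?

Shifts by position in military: pos 0: m→n (+1), pos 1: i→m (+4), pos 2: l→m (+1), pos 3: i→m (+4) — repeating every 2. It's a Vigenère-style cipher with numeric key [1,4]: position i shifts by key[i mod 2].
Undoing it on syehfv: s−1=r, y−4=u, e−1=d, h−4=d, f−1=e, v−4=r.

rudder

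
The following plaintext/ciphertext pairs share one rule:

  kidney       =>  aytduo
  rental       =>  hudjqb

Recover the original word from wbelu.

glove

Each letter is shifted forward by 16 in the alphabet (a Caesar shift of +16).
Reversing it on wbelu: w−16=g, b−16=l, e−16=o, l−16=v, u−16=e.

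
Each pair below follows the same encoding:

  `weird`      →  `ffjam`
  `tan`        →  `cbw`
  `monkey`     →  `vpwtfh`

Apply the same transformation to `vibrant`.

ejkabwc

The shift depends on letter class: consonant w→f is +9, but vowel e→f is +1. Two shifts are in play — +1 for a/e/i/o/u, +9 for every other letter.
On vibrant: v(cons)+9=e, i(vowel)+1=j, b(cons)+9=k, r(cons)+9=a, a(vowel)+1=b, n(cons)+9=w, t(cons)+9=c.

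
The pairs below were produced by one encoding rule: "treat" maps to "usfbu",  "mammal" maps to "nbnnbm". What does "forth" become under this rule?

Compare letters: t→u is +1, r→s is +1, e→f is +1 — a constant shift. This is a Caesar cipher with shift 1.
Applying it to forth: f+1=g, o+1=p, r+1=s, t+1=u, h+1=i.

gpsui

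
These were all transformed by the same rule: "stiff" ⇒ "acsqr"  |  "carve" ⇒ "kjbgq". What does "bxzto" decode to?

In stiff: s→a is +8, t→c is +9, i→s is +10, f→q is +11 — the shift increases by 1 each position. The shift increases by 1 at each position, starting from +8: 8, 9, 10, ….
Reversing it on bxzto: b−8=t, x−9=o, z−10=p, t−11=i, o−12=c.

topic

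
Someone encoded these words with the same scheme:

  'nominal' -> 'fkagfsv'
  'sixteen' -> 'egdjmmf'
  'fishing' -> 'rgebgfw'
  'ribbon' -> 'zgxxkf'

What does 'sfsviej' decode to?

This is an affine cipher: with a=0,…,z=25, each position x becomes (5x+18) mod 26.
Undoing it on sfsviej: s(18)→21·(18−18)≡0=a; f(5)→21·(5−18)≡13=n; s(18)→21·(18−18)≡0=a; v(21)→21·(21−18)≡11=l; i(8)→21·(8−18)≡24=y; e(4)→21·(4−18)≡18=s; j(9)→21·(9−18)≡19=t (all mod 26).

analyst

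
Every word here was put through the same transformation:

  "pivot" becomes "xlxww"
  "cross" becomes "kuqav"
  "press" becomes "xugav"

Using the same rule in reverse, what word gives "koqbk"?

cloth

It's a Vigenère-style cipher with numeric key [8,3,2]: position i shifts by key[i mod 3].
Undoing it on koqbk: k−8=c, o−3=l, q−2=o, b−8=t, k−3=h.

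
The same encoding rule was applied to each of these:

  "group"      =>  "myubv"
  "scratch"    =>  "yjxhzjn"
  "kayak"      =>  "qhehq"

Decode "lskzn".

flesh

Shifts by position in group: pos 0: g→m (+6), pos 1: r→y (+7), pos 2: o→u (+6), pos 3: u→b (+7) — repeating every 2. It's a Vigenère-style cipher with numeric key [6,7]: position i shifts by key[i mod 2].
Decoding lskzn: l−6=f, s−7=l, k−6=e, z−7=s, n−6=h.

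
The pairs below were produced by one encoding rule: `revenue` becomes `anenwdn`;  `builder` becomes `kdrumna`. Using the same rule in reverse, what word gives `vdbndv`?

Compare letters: r→a is +9, e→n is +9, v→e is +9 — a constant shift. It's a constant shift of +9 (ROT9).
Undoing it on vdbndv: v−9=m, d−9=u, b−9=s, n−9=e, d−9=u, v−9=m.

museum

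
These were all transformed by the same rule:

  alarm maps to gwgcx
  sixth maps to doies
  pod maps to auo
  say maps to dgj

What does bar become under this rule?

mgc

Two shifts are in play — +6 for a/e/i/o/u, +11 for every other letter.
For bar: b(cons)+11=m, a(vowel)+6=g, r(cons)+11=c.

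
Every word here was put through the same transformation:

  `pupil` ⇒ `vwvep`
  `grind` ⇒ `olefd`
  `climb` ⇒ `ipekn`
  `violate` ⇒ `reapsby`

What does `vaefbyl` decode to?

pointer

p(15)→v(21) and u(20)→w(22) fit y≡21x+18 (mod 26); the inverse of 21 mod 26 is 5. This is an affine cipher: with a=0,…,z=25, each position x becomes (21x+18) mod 26.
Reversing it on vaefbyl: v(21)→5·(21−18)≡15=p; a(0)→5·(0−18)≡14=o; e(4)→5·(4−18)≡8=i; f(5)→5·(5−18)≡13=n; b(1)→5·(1−18)≡19=t; y(24)→5·(24−18)≡4=e; l(11)→5·(11−18)≡17=r (all mod 26).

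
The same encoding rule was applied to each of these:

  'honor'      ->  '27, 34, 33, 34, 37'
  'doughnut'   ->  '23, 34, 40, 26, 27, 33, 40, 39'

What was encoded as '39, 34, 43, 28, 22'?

h is letter #8 and maps to 27: an offset of 19. Each letter is replaced by its alphabet position (a=1..z=26) + 19.
Reversing it on 39, 34, 43, 28, 22: 39→(39−19)÷1=20=t, 34→(34−19)÷1=15=o, 43→(43−19)÷1=24=x, 28→(28−19)÷1=9=i, 22→(22−19)÷1=3=c.

toxic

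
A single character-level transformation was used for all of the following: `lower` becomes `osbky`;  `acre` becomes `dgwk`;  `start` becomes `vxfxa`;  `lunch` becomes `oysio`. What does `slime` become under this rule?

Each letter shifts forward by (position + 3), i.e. 3, 4, 5, … — the shift grows by one for each successive letter.
For slime: s+3=v, l+4=p, i+5=n, m+6=s, e+7=l.

vpnsl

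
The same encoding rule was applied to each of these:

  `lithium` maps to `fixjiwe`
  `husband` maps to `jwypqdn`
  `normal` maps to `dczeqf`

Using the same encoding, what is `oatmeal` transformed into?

cqxemqf

l(11)→f(5) and i(8)→i(8) fit y≡25x+16 (mod 26); the inverse of 25 mod 26 is 25. This is an affine cipher: with a=0,…,z=25, each position x becomes (25x+16) mod 26.
For oatmeal: o(14)→25·14+16≡2=c; a(0)→25·0+16≡16=q; t(19)→25·19+16≡23=x; m(12)→25·12+16≡4=e; e(4)→25·4+16≡12=m; a(0)→25·0+16≡16=q; l(11)→25·11+16≡5=f (all mod 26).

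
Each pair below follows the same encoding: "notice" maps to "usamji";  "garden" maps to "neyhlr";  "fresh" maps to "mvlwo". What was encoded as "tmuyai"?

Shifts by position in notice: pos 0: n→u (+7), pos 1: o→s (+4), pos 2: t→a (+7), pos 3: i→m (+4) — repeating every 2. A repeating key of period 2 is used — shifts +7, +4 over and over.
Reversing it on tmuyai: t−7=m, m−4=i, u−7=n, y−4=u, a−7=t, i−4=e.

minute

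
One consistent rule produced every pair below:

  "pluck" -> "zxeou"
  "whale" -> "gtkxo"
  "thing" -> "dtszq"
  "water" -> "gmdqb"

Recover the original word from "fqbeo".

verse

Shifts by position in pluck: pos 0: p→z (+10), pos 1: l→x (+12), pos 2: u→e (+10), pos 3: c→o (+12) — repeating every 2. The shifts repeat in a cycle of length 2: positions 0,1,… shift by +10, +12, then the pattern repeats.
Decoding fqbeo: f−10=v, q−12=e, b−10=r, e−12=s, o−10=e.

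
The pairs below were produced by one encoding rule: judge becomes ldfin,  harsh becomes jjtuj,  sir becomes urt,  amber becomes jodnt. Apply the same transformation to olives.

xnrxnu

The shift depends on letter class: consonant j→l is +2, but vowel u→d is +9. The rule splits by letter class: vowels +9, consonants +2.
On olives: o(vowel)+9=x, l(cons)+2=n, i(vowel)+9=r, v(cons)+2=x, e(vowel)+9=n, s(cons)+2=u.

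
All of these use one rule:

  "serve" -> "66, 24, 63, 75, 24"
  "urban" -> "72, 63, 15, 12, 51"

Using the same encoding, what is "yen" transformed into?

84, 24, 51

With a=1..z=26, the number is 3·pos + 9.
Applying it to yen: y=25→84, e=5→24, n=14→51.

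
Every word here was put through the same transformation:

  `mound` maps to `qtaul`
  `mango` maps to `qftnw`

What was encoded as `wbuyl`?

sword

In mound: m→q is +4, o→t is +5, u→a is +6, n→u is +7 — the shift increases by 1 each position. Each letter shifts forward by (position + 4), i.e. 4, 5, 6, … — the shift grows by one for each successive letter.
Decoding wbuyl: w−4=s, b−5=w, u−6=o, y−7=r, l−8=d.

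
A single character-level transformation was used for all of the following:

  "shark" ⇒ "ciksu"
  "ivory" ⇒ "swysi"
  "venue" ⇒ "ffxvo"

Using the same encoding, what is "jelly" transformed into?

Shifts by position in shark: pos 0: s→c (+10), pos 1: h→i (+1), pos 2: a→k (+10), pos 3: r→s (+1) — repeating every 2. The shifts repeat in a cycle of length 2: positions 0,1,… shift by +10, +1, then the pattern repeats.
For jelly: j+10=t, e+1=f, l+10=v, l+1=m, y+10=i.

tfvmi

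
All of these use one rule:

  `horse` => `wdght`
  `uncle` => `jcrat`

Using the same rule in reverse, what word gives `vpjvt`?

This is a Caesar cipher with shift 15.
Reversing it on vpjvt: v−15=g, p−15=a, j−15=u, v−15=g, t−15=e.

gauge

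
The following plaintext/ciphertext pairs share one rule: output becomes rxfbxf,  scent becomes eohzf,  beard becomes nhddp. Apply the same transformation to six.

Vowels shift forward by 3 and consonants shift forward by 12.
On six: s(cons)+12=e, i(vowel)+3=l, x(cons)+12=j.

elj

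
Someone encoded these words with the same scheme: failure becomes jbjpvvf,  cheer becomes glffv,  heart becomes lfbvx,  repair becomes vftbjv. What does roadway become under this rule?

The shift depends on letter class: consonant f→j is +4, but vowel a→b is +1. Two shifts are in play — +1 for a/e/i/o/u, +4 for every other letter.
For roadway: r(cons)+4=v, o(vowel)+1=p, a(vowel)+1=b, d(cons)+4=h, w(cons)+4=a, a(vowel)+1=b, y(cons)+4=c.

vpbhabc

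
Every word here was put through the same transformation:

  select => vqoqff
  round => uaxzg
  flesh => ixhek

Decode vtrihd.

A repeating key of period 2 is used — shifts +3, +12 over and over.
Decoding vtrihd: v−3=s, t−12=h, r−3=o, i−12=w, h−3=e, d−12=r.

shower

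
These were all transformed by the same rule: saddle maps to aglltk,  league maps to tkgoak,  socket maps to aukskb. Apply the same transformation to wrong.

ezuvo

The shift depends on letter class: consonant s→a is +8, but vowel a→g is +6. Two shifts are in play — +6 for a/e/i/o/u, +8 for every other letter.
For wrong: w(cons)+8=e, r(cons)+8=z, o(vowel)+6=u, n(cons)+8=v, g(cons)+8=o.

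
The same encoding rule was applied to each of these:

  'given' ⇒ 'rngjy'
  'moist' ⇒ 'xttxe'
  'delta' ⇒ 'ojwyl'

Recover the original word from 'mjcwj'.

berry

A repeating key of period 2 is used — shifts +11, +5 over and over.
Reversing it on mjcwj: m−11=b, j−5=e, c−11=r, w−5=r, j−11=y.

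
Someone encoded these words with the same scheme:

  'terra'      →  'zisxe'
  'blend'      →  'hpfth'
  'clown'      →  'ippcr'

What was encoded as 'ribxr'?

Shifts by position in terra: pos 0: t→z (+6), pos 1: e→i (+4), pos 2: r→s (+1), pos 3: r→x (+6), pos 4: a→e (+4) — repeating every 3. It's a Vigenère-style cipher with numeric key [6,4,1]: position i shifts by key[i mod 3].
Reversing it on ribxr: r−6=l, i−4=e, b−1=a, x−6=r, r−4=n.

learn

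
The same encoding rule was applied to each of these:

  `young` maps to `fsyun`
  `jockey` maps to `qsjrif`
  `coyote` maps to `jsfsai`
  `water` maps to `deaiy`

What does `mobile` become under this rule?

The shift depends on letter class: consonant y→f is +7, but vowel o→s is +4. The rule splits by letter class: vowels +4, consonants +7.
Applying it to mobile: m(cons)+7=t, o(vowel)+4=s, b(cons)+7=i, i(vowel)+4=m, l(cons)+7=s, e(vowel)+4=i.

tsimsi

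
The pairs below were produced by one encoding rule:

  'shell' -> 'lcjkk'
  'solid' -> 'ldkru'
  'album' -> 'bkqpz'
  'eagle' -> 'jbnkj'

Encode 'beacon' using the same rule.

qjbfdo

Each letter's alphabet position (a=0..z=25) is mapped through 15·x+1 mod 26 — an affine cipher.
For beacon: b(1)→15·1+1≡16=q; e(4)→15·4+1≡9=j; a(0)→15·0+1≡1=b; c(2)→15·2+1≡5=f; o(14)→15·14+1≡3=d; n(13)→15·13+1≡14=o (all mod 26).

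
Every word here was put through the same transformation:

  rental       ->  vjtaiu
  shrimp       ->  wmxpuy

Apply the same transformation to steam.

In rental: r→v is +4, e→j is +5, n→t is +6, t→a is +7 — the shift increases by 1 each position. Letter i (0-indexed) is shifted by i+4, so successive shifts are 4, 5, 6, ….
Applying it to steam: s+4=w, t+5=y, e+6=k, a+7=h, m+8=u.

wykhu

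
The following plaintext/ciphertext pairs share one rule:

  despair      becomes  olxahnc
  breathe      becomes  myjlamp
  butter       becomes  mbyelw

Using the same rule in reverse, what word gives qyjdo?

fresh

Shifts by position in despair: pos 0: d→o (+11), pos 1: e→l (+7), pos 2: s→x (+5), pos 3: p→a (+11), pos 4: a→h (+7), pos 5: i→n (+5) — repeating every 3. The shifts repeat in a cycle of length 3: positions 0,1,… shift by +11, +7, +5, then the pattern repeats.
Reversing it on qyjdo: q−11=f, y−7=r, j−5=e, d−11=s, o−7=h.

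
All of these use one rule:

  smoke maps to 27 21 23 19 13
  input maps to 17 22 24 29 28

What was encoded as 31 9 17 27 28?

Letters become their 1-based position plus 8 (so a→9, b→10, …).
Decoding 31 9 17 27 28: 31→(31−8)÷1=23=w, 9→(9−8)÷1=1=a, 17→(17−8)÷1=9=i, 27→(27−8)÷1=19=s, 28→(28−8)÷1=20=t.

waist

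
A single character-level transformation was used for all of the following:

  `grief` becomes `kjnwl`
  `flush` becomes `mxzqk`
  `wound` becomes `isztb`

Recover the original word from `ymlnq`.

light

The output letters match the input read backwards, each shifted +5: grief reversed is feirg. The word is reversed, then every letter is shifted forward by 5.
Reversing it on ymlnq: shift back: y−5=t, m−5=h, l−5=g, n−5=i, q−5=l → thgil; then reverse → light.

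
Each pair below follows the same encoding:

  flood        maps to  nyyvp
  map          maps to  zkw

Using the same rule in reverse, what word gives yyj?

zoo

The output letters match the input read backwards, each shifted +10: flood reversed is doolf. Read the word backwards and shift each letter +10.
Reversing it on yyj: shift back: y−10=o, y−10=o, j−10=z → ooz; then reverse → zoo.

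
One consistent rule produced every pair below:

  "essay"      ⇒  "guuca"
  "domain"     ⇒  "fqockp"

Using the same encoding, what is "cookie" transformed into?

Compare letters: e→g is +2, s→u is +2, s→u is +2 — a constant shift. This is a Caesar cipher with shift 2.
Applying it to cookie: c+2=e, o+2=q, o+2=q, k+2=m, i+2=k, e+2=g.

eqqmkg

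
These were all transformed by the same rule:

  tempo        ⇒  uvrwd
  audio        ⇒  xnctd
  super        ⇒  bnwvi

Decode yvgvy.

level

t(19)→u(20) and e(4)→v(21) fit y≡19x+23 (mod 26); the inverse of 19 mod 26 is 11. This is an affine cipher: with a=0,…,z=25, each position x becomes (19x+23) mod 26.
Undoing it on yvgvy: y(24)→11·(24−23)≡11=l; v(21)→11·(21−23)≡4=e; g(6)→11·(6−23)≡21=v; v(21)→11·(21−23)≡4=e; y(24)→11·(24−23)≡11=l (all mod 26).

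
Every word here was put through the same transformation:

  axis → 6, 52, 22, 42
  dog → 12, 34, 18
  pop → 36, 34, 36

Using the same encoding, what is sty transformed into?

a(#1)→6 and x(#24)→52: differences scale by 2, so n = 2·pos + 4. With a=1..z=26, the number is 2·pos + 4.
For sty: s=19→42, t=20→44, y=25→54.

42, 44, 54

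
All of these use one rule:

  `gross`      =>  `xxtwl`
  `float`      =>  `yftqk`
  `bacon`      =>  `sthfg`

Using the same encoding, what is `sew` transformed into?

bjx

Two steps: reverse the string, then apply a Caesar shift of +5.
For sew: reverse → wes; then shift: w+5=b, e+5=j, s+5=x.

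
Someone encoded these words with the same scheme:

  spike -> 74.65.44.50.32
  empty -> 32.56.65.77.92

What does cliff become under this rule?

26.53.44.35.35

s(#19)→74 and p(#16)→65: differences scale by 3, so n = 3·pos + 17. The formula is n = 3×(alphabet index, a=1) + 17.
For cliff: c=3→26, l=12→53, i=9→44, f=6→35, f=6→35.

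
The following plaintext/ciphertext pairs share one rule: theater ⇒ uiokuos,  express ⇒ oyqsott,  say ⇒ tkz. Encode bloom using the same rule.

Vowels shift forward by 10 and consonants shift forward by 1.
On bloom: b(cons)+1=c, l(cons)+1=m, o(vowel)+10=y, o(vowel)+10=y, m(cons)+1=n.

cmyyn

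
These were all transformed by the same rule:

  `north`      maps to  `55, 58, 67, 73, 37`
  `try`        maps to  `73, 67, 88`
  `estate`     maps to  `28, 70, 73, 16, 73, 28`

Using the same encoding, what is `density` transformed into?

25, 28, 55, 70, 40, 73, 88

n(#14)→55 and o(#15)→58: differences scale by 3, so n = 3·pos + 13. The formula is n = 3×(alphabet index, a=1) + 13.
On density: d=4→25, e=5→28, n=14→55, s=19→70, i=9→40, t=20→73, y=25→88.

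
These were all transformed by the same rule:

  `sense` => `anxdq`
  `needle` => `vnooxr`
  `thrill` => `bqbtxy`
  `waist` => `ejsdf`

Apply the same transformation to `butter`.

Each letter shifts forward by (position + 8), i.e. 8, 9, 10, … — the shift grows by one for each successive letter.
Applying it to butter: b+8=j, u+9=d, t+10=d, t+11=e, e+12=q, r+13=e.

jddeqe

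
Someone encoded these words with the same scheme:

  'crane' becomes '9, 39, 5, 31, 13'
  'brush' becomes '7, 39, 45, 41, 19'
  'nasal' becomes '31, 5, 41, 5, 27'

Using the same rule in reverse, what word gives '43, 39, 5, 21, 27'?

c(#3)→9 and r(#18)→39: differences scale by 2, so n = 2·pos + 3. The formula is n = 2×(alphabet index, a=1) + 3.
Decoding 43, 39, 5, 21, 27: 43→(43−3)÷2=20=t, 39→(39−3)÷2=18=r, 5→(5−3)÷2=1=a, 21→(21−3)÷2=9=i, 27→(27−3)÷2=12=l.

trail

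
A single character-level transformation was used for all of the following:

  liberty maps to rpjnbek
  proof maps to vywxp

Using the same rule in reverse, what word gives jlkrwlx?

In liberty: l→r is +6, i→p is +7, b→j is +8, e→n is +9 — the shift increases by 1 each position. Letter i (0-indexed) is shifted by i+6, so successive shifts are 6, 7, 8, ….
Decoding jlkrwlx: j−6=d, l−7=e, k−8=c, r−9=i, w−10=m, l−11=a, x−12=l.

decimal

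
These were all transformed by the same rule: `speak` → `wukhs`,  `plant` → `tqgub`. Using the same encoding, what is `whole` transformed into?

In speak: s→w is +4, p→u is +5, e→k is +6, a→h is +7 — the shift increases by 1 each position. Each letter shifts forward by (position + 4), i.e. 4, 5, 6, … — the shift grows by one for each successive letter.
Applying it to whole: w+4=a, h+5=m, o+6=u, l+7=s, e+8=m.

amusm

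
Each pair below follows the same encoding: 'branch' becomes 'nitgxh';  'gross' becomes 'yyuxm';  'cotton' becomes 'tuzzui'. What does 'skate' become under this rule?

The output letters match the input read backwards, each shifted +6: branch reversed is hcnarb. The word is reversed, then every letter is shifted forward by 6.
For skate: reverse → etaks; then shift: e+6=k, t+6=z, a+6=g, k+6=q, s+6=y.

kzgqy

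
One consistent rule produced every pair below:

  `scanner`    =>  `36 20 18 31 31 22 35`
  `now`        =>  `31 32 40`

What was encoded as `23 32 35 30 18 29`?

formal

Each letter is replaced by its alphabet position (a=1..z=26) + 17.
Decoding 23 32 35 30 18 29: 23→(23−17)÷1=6=f, 32→(32−17)÷1=15=o, 35→(35−17)÷1=18=r, 30→(30−17)÷1=13=m, 18→(18−17)÷1=1=a, 29→(29−17)÷1=12=l.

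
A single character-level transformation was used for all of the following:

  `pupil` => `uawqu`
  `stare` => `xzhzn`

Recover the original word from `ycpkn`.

In pupil: p→u is +5, u→a is +6, p→w is +7, i→q is +8 — the shift increases by 1 each position. The shift increases by 1 at each position, starting from +5: 5, 6, 7, ….
Decoding ycpkn: y−5=t, c−6=w, p−7=i, k−8=c, n−9=e.

twice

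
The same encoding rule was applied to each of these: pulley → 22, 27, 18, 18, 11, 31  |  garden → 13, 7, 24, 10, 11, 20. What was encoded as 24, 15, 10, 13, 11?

ridge

p is letter #16 and maps to 22: an offset of 6. Each letter is replaced by its alphabet position (a=1..z=26) + 6.
Undoing it on 24, 15, 10, 13, 11: 24→(24−6)÷1=18=r, 15→(15−6)÷1=9=i, 10→(10−6)÷1=4=d, 13→(13−6)÷1=7=g, 11→(11−6)÷1=5=e.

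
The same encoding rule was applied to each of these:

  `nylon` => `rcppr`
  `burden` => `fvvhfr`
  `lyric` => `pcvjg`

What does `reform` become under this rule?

vfjpvq

The shift depends on letter class: consonant n→r is +4, but vowel o→p is +1. The rule splits by letter class: vowels +1, consonants +4.
Applying it to reform: r(cons)+4=v, e(vowel)+1=f, f(cons)+4=j, o(vowel)+1=p, r(cons)+4=v, m(cons)+4=q.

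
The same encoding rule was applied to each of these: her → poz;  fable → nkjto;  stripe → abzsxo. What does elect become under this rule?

The shift depends on letter class: consonant h→p is +8, but vowel e→o is +10. The rule splits by letter class: vowels +10, consonants +8.
On elect: e(vowel)+10=o, l(cons)+8=t, e(vowel)+10=o, c(cons)+8=k, t(cons)+8=b.

otokb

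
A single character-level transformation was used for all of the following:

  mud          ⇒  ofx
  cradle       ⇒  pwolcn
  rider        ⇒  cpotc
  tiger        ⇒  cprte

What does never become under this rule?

cpgpy

The output letters match the input read backwards, each shifted +11: mud reversed is dum. Two steps: reverse the string, then apply a Caesar shift of +11.
For never: reverse → reven; then shift: r+11=c, e+11=p, v+11=g, e+11=p, n+11=y.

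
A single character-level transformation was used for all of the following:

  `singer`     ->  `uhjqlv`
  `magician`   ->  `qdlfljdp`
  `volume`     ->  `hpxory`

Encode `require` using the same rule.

hulxthu

The output letters match the input read backwards, each shifted +3: singer reversed is regnis. Two steps: reverse the string, then apply a Caesar shift of +3.
For require: reverse → eriuqer; then shift: e+3=h, r+3=u, i+3=l, u+3=x, q+3=t, e+3=h, r+3=u.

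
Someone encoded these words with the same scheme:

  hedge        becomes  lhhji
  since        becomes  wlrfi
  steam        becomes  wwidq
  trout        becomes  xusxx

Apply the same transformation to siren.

A repeating key of period 2 is used — shifts +4, +3 over and over.
On siren: s+4=w, i+3=l, r+4=v, e+3=h, n+4=r.

wlvhr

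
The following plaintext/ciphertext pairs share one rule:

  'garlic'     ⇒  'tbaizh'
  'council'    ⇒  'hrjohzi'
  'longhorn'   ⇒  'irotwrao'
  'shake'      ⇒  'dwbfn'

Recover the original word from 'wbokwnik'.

handheld

g(6)→t(19) and a(0)→b(1) fit y≡3x+1 (mod 26); the inverse of 3 mod 26 is 9. Treating letters as 0–25, the rule is x ↦ 3x + 1 (mod 26).
Undoing it on wbokwnik: w(22)→9·(22−1)≡7=h; b(1)→9·(1−1)≡0=a; o(14)→9·(14−1)≡13=n; k(10)→9·(10−1)≡3=d; w(22)→9·(22−1)≡7=h; n(13)→9·(13−1)≡4=e; i(8)→9·(8−1)≡11=l; k(10)→9·(10−1)≡3=d (all mod 26).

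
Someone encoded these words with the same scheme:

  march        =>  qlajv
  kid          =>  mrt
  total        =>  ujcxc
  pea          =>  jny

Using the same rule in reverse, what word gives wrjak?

brain

The output letters match the input read backwards, each shifted +9: march reversed is hcram. Read the word backwards and shift each letter +9.
Reversing it on wrjak: shift back: w−9=n, r−9=i, j−9=a, a−9=r, k−9=b → niarb; then reverse → brain.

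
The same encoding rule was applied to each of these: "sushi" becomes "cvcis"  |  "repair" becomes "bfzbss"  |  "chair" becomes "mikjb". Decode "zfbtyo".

person

Shifts by position in sushi: pos 0: s→c (+10), pos 1: u→v (+1), pos 2: s→c (+10), pos 3: h→i (+1) — repeating every 2. The shifts repeat in a cycle of length 2: positions 0,1,… shift by +10, +1, then the pattern repeats.
Reversing it on zfbtyo: z−10=p, f−1=e, b−10=r, t−1=s, y−10=o, o−1=n.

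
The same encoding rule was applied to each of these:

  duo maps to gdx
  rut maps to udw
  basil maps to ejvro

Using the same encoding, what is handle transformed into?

kjqgon

The shift depends on letter class: consonant d→g is +3, but vowel u→d is +9. Vowels shift forward by 9 and consonants shift forward by 3.
For handle: h(cons)+3=k, a(vowel)+9=j, n(cons)+3=q, d(cons)+3=g, l(cons)+3=o, e(vowel)+9=n.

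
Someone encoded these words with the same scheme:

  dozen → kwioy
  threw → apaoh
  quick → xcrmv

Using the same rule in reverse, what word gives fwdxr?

young

In dozen: d→k is +7, o→w is +8, z→i is +9, e→o is +10 — the shift increases by 1 each position. The shift increases by 1 at each position, starting from +7: 7, 8, 9, ….
Decoding fwdxr: f−7=y, w−8=o, d−9=u, x−10=n, r−11=g.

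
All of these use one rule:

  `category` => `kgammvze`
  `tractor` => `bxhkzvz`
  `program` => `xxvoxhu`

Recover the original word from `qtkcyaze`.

industry

Shifts by position in category: pos 0: c→k (+8), pos 1: a→g (+6), pos 2: t→a (+7), pos 3: e→m (+8), pos 4: g→m (+6), pos 5: o→v (+7) — repeating every 3. A repeating key of period 3 is used — shifts +8, +6, +7 over and over.
Reversing it on qtkcyaze: q−8=i, t−6=n, k−7=d, c−8=u, y−6=s, a−7=t, z−8=r, e−6=y.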